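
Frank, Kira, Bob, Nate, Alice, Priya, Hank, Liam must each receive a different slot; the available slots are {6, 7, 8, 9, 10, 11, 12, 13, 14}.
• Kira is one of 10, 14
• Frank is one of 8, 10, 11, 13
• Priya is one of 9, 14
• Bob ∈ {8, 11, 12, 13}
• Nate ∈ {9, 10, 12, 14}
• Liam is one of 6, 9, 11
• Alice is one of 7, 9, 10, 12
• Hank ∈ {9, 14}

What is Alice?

7

Priya and Hank share exactly the 2 values {9, 14}; by pigeonhole those values go to them, so strike 9, 14 from Kira, Nate, Alice, Liam.
Kira's domain is down to {10}, so Kira = 10. Eliminate 10 elsewhere: Frank, Nate, Alice.
That leaves Nate = 12. So Bob, Alice can't be 12.
So Alice = 7.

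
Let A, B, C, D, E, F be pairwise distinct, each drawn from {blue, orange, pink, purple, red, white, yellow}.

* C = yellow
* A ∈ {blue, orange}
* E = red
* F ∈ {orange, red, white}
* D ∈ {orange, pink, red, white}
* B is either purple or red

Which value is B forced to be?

purple

C must be yellow (only option left).
E's domain is down to {red}, so E = red. Eliminate red elsewhere: B, D, F.
So B = purple.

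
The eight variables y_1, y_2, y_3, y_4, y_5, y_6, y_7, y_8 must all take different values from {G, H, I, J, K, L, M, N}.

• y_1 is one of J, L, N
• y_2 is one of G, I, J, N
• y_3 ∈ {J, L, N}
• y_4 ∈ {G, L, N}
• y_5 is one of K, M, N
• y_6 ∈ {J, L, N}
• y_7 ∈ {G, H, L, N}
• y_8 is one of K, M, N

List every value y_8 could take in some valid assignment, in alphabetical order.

Among the 8 variables, H fits only y_7 (and all 8 values in {G, H, I, J, K, L, M, N} must be used), so y_7 = H.
The 7 still-open variables together cover exactly {G, I, J, K, L, M, N} — 7 values for 7 variables — and I appears only in y_2's list, so y_2 = I.
The 6 still-open variables together cover exactly {G, J, K, L, M, N} — 6 values for 6 variables — and G appears only in y_4's list, so y_4 = G.
The 3 variables y_1, y_3, y_6 are confined to {J, L, N}, which locks those values in; drop them from y_5, y_8.
No further eliminations apply; y_8 can still be any of K, M.

K, M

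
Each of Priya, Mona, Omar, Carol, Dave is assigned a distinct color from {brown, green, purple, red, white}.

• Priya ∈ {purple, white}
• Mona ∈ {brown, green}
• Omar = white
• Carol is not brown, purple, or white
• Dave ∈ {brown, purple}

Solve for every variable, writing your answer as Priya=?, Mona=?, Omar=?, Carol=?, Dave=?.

Omar's domain is down to {white}, so Omar = white. Remove white from Priya.
That leaves Priya = purple. So Dave can't be purple.
Dave has just one choice, so Dave = brown. Strike brown from Mona.
That leaves Mona = green. Strike green from Carol.
Carol's domain is down to {red}, so Carol = red.

Priya=purple, Mona=green, Omar=white, Carol=red, Dave=brown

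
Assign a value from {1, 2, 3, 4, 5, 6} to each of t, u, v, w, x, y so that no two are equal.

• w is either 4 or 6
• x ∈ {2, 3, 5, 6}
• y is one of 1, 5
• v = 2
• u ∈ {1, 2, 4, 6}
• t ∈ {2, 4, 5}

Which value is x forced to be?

3

v has just one choice, so v = 2. So t, u, x can't be 2.
The 5 still-open variables together cover exactly {1, 3, 4, 5, 6} — 5 values for 5 variables — and 3 appears only in x's list, so x = 3.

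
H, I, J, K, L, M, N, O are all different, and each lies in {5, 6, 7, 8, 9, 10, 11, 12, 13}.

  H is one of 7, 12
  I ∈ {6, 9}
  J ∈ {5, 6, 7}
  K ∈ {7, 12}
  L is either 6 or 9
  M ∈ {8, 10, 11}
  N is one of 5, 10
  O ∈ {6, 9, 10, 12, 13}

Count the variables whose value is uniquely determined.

H and K share exactly the 2 values {7, 12}; by pigeonhole those values go to them, so strike 7, 12 from J, O.
I and L between them cover only {6, 9} — a naked pair. Remove those values from J, O.
That leaves J = 5. Remove 5 from N.
N must be 10 (only option left). Eliminate 10 elsewhere: M, O.
O's domain is down to {13}, so O = 13.
Determined: J=5, N=10, O=13. The other variables each still have more than one consistent value. That makes 3.

3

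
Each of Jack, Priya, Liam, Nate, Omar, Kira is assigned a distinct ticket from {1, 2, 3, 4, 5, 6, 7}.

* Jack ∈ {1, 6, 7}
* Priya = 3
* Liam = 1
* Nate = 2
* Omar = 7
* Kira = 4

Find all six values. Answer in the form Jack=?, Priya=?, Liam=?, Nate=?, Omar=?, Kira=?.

Jack=6, Priya=3, Liam=1, Nate=2, Omar=7, Kira=4

Priya must be 3 (only option left).
That leaves Liam = 1. Eliminate 1 elsewhere: Jack.
Nate must be 2 (only option left).
That leaves Omar = 7. Eliminate 7 elsewhere: Jack.
Kira must be 4 (only option left).
Jack must be 6 (only option left).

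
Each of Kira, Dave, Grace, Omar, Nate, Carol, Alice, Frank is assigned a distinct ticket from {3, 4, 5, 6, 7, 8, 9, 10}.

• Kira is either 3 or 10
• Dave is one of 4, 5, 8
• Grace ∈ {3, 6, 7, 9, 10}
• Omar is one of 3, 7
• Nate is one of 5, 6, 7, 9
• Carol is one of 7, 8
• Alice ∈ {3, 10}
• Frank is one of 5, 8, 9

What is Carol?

8

Among the 8 variables, 4 fits only Dave (and all 8 values in {3, 4, 5, 6, 7, 8, 9, 10} must be used), so Dave = 4.
The 2 variables Kira and Alice are confined to {3, 10}, which locks those values in; drop them from Grace, Omar.
Omar must be 7 (only option left). Remove 7 from Grace, Nate, Carol.
So Carol = 8.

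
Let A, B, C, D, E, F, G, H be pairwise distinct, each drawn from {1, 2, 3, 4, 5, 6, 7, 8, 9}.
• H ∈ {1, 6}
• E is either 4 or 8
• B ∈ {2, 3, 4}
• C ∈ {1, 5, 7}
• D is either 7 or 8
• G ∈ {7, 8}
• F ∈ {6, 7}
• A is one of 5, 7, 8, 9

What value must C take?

D and G share exactly the 2 values {7, 8}; by pigeonhole those values go to them, so strike 7, 8 from A, C, E, F.
E must be 4 (only option left). Strike 4 from B.
F has just one choice, so F = 6. So H can't be 6.
H has just one choice, so H = 1. Eliminate 1 elsewhere: C.
So C = 5.

5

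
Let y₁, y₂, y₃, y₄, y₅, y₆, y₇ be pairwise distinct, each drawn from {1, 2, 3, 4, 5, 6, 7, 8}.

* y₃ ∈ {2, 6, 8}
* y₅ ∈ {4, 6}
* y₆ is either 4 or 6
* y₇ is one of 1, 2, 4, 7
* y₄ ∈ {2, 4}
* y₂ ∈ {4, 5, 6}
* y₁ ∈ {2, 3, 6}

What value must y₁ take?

3

y₅ and y₆ share exactly the 2 values {4, 6}; by pigeonhole those values go to them, so strike 4, 6 from y₁, y₂, y₃, y₄, y₇.
That leaves y₂ = 5.
y₄'s domain is down to {2}, so y₄ = 2. So y₁, y₃, y₇ can't be 2.
So y₁ = 3.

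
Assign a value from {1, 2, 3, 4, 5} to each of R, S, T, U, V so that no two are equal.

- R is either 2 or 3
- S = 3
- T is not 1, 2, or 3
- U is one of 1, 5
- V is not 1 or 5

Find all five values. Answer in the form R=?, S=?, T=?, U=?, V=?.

R=2, S=3, T=5, U=1, V=4

S must be 3 (only option left). Strike 3 from R, V.
R has just one choice, so R = 2. So V can't be 2.
V's domain is down to {4}, so V = 4. Remove 4 from T.
T has just one choice, so T = 5. Strike 5 from U.
U has just one choice, so U = 1.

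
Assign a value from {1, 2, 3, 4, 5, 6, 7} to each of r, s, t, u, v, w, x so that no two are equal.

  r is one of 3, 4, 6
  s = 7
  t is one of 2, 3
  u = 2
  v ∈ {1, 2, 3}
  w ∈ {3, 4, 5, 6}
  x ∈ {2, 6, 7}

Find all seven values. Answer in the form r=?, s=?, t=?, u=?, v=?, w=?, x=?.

r=4, s=7, t=3, u=2, v=1, w=5, x=6

s's domain is down to {7}, so s = 7. So x can't be 7.
u has just one choice, so u = 2. So t, v, x can't be 2.
x must be 6 (only option left). Eliminate 6 elsewhere: r, w.
t must be 3 (only option left). Strike 3 from r, v, w.
v has just one choice, so v = 1.
r has just one choice, so r = 4. Remove 4 from w.
w's domain is down to {5}, so w = 5.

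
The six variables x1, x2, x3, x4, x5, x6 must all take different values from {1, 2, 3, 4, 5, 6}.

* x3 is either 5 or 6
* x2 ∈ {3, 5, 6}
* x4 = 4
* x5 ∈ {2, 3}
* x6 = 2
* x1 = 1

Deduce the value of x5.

x1 has just one choice, so x1 = 1.
That leaves x4 = 4.
That leaves x6 = 2. So x5 can't be 2.
So x5 = 3.

3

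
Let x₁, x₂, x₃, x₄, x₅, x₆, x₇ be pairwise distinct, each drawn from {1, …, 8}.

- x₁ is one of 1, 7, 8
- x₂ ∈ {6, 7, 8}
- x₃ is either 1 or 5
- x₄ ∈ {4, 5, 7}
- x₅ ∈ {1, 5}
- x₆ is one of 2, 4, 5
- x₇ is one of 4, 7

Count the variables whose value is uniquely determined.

3

Among the 7 variables, 2 fits only x₆ (and all 7 values in {1, 2, 4, 5, 6, 7, 8} must be used), so x₆ = 2.
The 6 still-open variables draw from only 6 values {1, 4, 5, 6, 7, 8}, so each is used; only x₂ can be 6, hence x₂ = 6.
The 5 still-open variables draw from only 5 values {1, 4, 5, 7, 8}, so each is used; only x₁ can be 8, hence x₁ = 8.
x₃ and x₅ between them cover only {1, 5} — a naked pair. Remove those values from x₄.
Determined: x₁=8, x₂=6, x₆=2. The other variables each still have more than one consistent value. That makes 3.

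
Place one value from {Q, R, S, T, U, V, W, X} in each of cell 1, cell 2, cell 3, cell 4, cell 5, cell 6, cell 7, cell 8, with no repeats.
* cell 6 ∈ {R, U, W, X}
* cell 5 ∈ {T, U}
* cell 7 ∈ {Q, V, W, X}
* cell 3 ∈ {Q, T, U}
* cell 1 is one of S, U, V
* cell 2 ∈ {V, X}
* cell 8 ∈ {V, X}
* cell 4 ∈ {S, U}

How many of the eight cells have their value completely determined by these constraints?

4

Among the 8 variables, R fits only cell 6 (and all 8 values in {Q, R, S, T, U, V, W, X} must be used), so cell 6 = R.
Among the 7 still-open variables, W fits only cell 7 (and all 7 values in {Q, S, T, U, V, W, X} must be used), so cell 7 = W.
The 6 still-open variables together cover exactly {Q, S, T, U, V, X} — 6 values for 6 variables — and Q appears only in cell 3's list, so cell 3 = Q.
The 5 still-open variables together cover exactly {S, T, U, V, X} — 5 values for 5 variables — and T appears only in cell 5's list, so cell 5 = T.
The 2 variables cell 2 and cell 8 are confined to {V, X}, which locks those values in; drop them from cell 1.
Determined: cell 3=Q, cell 5=T, cell 6=R, cell 7=W. The other cells each still have more than one consistent value. That makes 4.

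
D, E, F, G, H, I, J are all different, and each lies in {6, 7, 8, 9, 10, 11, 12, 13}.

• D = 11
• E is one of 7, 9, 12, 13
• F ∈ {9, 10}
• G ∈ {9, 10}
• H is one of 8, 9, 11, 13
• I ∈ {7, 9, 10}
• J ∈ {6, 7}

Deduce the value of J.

6

D's domain is down to {11}, so D = 11. Eliminate 11 elsewhere: H.
F and G between them cover only {9, 10} — a naked pair. Remove those values from E, H, I.
I's domain is down to {7}, so I = 7. Eliminate 7 elsewhere: E, J.
So J = 6.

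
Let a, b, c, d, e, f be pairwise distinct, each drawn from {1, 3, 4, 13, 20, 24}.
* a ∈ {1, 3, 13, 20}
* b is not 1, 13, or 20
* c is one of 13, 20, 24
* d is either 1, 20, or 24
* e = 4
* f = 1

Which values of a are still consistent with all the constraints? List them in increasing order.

3, 13, 20

e has just one choice, so e = 4. Eliminate 4 elsewhere: b.
That leaves f = 1. So a, d can't be 1.
No further eliminations apply; a can still be any of 3, 13, 20.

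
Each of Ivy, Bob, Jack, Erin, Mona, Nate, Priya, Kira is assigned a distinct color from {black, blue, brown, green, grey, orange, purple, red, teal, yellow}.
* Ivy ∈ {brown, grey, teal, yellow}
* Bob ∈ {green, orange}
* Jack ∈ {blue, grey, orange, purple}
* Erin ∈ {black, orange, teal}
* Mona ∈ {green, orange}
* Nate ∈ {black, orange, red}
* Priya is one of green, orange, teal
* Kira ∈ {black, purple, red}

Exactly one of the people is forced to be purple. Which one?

Bob and Mona between them cover only {green, orange} — a naked pair. Remove those values from Jack, Erin, Nate, Priya.
That leaves Priya = teal. Eliminate teal elsewhere: Ivy, Erin.
That leaves Erin = black. Eliminate black elsewhere: Nate, Kira.
Nate must be red (only option left). Remove red from Kira.
So purple goes to Kira.

Kira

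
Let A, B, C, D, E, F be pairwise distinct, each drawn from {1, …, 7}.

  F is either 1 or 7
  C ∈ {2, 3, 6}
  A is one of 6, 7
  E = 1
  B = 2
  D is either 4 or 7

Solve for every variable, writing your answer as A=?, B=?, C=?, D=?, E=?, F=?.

B's domain is down to {2}, so B = 2. Eliminate 2 elsewhere: C.
That leaves E = 1. So F can't be 1.
F must be 7 (only option left). Remove 7 from A, D.
A must be 6 (only option left). Eliminate 6 elsewhere: C.
That leaves C = 3.
That leaves D = 4.

A=6, B=2, C=3, D=4, E=1, F=7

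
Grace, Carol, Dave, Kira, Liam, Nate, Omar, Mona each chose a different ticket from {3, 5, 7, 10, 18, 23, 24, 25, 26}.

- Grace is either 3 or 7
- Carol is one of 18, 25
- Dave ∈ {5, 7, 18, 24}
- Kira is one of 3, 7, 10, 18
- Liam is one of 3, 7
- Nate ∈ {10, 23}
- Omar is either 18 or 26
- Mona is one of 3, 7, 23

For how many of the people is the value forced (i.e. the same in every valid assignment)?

5

The 2 variables Grace and Liam are confined to {3, 7}, which locks those values in; drop them from Dave, Kira, Mona.
Mona has just one choice, so Mona = 23. So Nate can't be 23.
Nate has just one choice, so Nate = 10. Strike 10 from Kira.
Kira has just one choice, so Kira = 18. Strike 18 from Carol, Dave, Omar.
That leaves Omar = 26.
Carol's domain is down to {25}, so Carol = 25.
Determined: Carol=25, Kira=18, Nate=10, Omar=26, Mona=23. The other people each still have more than one consistent value. That makes 5.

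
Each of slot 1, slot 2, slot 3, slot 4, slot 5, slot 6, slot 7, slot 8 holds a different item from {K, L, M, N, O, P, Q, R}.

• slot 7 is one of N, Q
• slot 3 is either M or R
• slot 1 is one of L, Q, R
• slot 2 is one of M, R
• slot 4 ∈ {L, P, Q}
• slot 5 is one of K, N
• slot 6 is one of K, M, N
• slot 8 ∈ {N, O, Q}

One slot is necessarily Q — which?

Among the 8 variables, O fits only slot 8 (and all 8 values in {K, L, M, N, O, P, Q, R} must be used), so slot 8 = O.
Among the 7 still-open variables, P fits only slot 4 (and all 7 values in {K, L, M, N, P, Q, R} must be used), so slot 4 = P.
The 6 still-open variables together cover exactly {K, L, M, N, Q, R} — 6 values for 6 variables — and L appears only in slot 1's list, so slot 1 = L.
The 5 still-open variables together cover exactly {K, M, N, Q, R} — 5 values for 5 variables — and Q appears only in slot 7's list, so slot 7 = Q.

slot 7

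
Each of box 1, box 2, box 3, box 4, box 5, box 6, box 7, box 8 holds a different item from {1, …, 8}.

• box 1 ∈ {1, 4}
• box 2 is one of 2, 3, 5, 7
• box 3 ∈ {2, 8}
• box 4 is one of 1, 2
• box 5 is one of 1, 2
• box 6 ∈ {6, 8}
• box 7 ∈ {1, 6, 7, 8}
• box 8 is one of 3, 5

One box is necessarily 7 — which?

box 7

Among the 8 variables, 4 fits only box 1 (and all 8 values in {1, 2, 3, 4, 5, 6, 7, 8} must be used), so box 1 = 4.
box 4 and box 5 share exactly the 2 values {1, 2}; by pigeonhole those values go to them, so strike 1, 2 from box 2, box 3, box 7.
box 3 has just one choice, so box 3 = 8. So box 6, box 7 can't be 8.
box 6's domain is down to {6}, so box 6 = 6. So box 7 can't be 6.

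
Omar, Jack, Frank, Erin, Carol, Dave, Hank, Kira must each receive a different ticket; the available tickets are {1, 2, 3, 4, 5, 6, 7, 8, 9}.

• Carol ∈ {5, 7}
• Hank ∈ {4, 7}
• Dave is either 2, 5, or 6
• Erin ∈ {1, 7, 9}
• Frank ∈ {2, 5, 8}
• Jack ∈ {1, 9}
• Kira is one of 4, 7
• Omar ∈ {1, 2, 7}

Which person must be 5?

The 8 variables draw from only 8 values {1, 2, 4, 5, 6, 7, 8, 9}, so each is used; only Dave can be 6, hence Dave = 6.
Among the 7 still-open variables, 8 fits only Frank (and all 7 values in {1, 2, 4, 5, 7, 8, 9} must be used), so Frank = 8.
The 6 still-open variables draw from only 6 values {1, 2, 4, 5, 7, 9}, so each is used; only Omar can be 2, hence Omar = 2.
Among the 5 still-open variables, 5 fits only Carol (and all 5 values in {1, 4, 5, 7, 9} must be used), so Carol = 5.

Carol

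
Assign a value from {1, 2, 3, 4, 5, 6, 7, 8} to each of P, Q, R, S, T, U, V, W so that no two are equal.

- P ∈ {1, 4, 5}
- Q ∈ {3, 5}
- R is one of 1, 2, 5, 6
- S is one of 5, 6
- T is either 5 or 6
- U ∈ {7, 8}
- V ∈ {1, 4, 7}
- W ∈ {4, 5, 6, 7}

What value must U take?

8

The 8 variables together cover exactly {1, 2, 3, 4, 5, 6, 7, 8} — 8 values for 8 variables — and 2 appears only in R's list, so R = 2.
The 7 still-open variables together cover exactly {1, 3, 4, 5, 6, 7, 8} — 7 values for 7 variables — and 3 appears only in Q's list, so Q = 3.
The 6 still-open variables together cover exactly {1, 4, 5, 6, 7, 8} — 6 values for 6 variables — and 8 appears only in U's list, so U = 8.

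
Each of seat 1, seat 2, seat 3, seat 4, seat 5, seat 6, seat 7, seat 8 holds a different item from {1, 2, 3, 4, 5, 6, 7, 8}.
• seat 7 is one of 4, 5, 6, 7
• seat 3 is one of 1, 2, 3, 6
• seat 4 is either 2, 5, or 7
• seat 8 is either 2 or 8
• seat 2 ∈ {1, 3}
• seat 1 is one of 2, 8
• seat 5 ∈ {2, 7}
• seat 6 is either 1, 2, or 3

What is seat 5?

7

The 8 variables draw from only 8 values {1, 2, 3, 4, 5, 6, 7, 8}, so each is used; only seat 7 can be 4, hence seat 7 = 4.
The 7 still-open variables together cover exactly {1, 2, 3, 5, 6, 7, 8} — 7 values for 7 variables — and 5 appears only in seat 4's list, so seat 4 = 5.
Among the 6 still-open variables, 6 fits only seat 3 (and all 6 values in {1, 2, 3, 6, 7, 8} must be used), so seat 3 = 6.
The 5 still-open variables draw from only 5 values {1, 2, 3, 7, 8}, so each is used; only seat 5 can be 7, hence seat 5 = 7.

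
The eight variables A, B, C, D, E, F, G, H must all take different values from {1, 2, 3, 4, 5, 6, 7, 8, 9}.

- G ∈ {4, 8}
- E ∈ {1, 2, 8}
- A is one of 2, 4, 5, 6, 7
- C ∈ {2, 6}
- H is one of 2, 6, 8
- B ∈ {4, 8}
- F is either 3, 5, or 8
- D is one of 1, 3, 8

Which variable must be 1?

The 8 variables together cover exactly {1, 2, 3, 4, 5, 6, 7, 8} — 8 values for 8 variables — and 7 appears only in A's list, so A = 7.
The 7 still-open variables together cover exactly {1, 2, 3, 4, 5, 6, 8} — 7 values for 7 variables — and 5 appears only in F's list, so F = 5.
Among the 6 still-open variables, 3 fits only D (and all 6 values in {1, 2, 3, 4, 6, 8} must be used), so D = 3.
The 5 still-open variables together cover exactly {1, 2, 4, 6, 8} — 5 values for 5 variables — and 1 appears only in E's list, so E = 1.

E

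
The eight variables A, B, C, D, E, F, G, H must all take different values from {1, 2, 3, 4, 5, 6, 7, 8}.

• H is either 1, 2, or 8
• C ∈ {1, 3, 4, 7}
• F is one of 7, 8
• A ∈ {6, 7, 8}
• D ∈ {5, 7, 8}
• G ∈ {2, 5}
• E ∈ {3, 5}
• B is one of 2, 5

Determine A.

6

Among the 8 variables, 4 fits only C (and all 8 values in {1, 2, 3, 4, 5, 6, 7, 8} must be used), so C = 4.
The 7 still-open variables draw from only 7 values {1, 2, 3, 5, 6, 7, 8}, so each is used; only H can be 1, hence H = 1.
Among the 6 still-open variables, 3 fits only E (and all 6 values in {2, 3, 5, 6, 7, 8} must be used), so E = 3.
The 5 still-open variables draw from only 5 values {2, 5, 6, 7, 8}, so each is used; only A can be 6, hence A = 6.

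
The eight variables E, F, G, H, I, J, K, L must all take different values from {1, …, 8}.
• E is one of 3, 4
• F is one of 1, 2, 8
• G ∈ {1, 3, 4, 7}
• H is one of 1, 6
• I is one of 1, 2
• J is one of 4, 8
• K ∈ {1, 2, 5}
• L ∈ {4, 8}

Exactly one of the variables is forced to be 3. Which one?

The 8 variables together cover exactly {1, 2, 3, 4, 5, 6, 7, 8} — 8 values for 8 variables — and 5 appears only in K's list, so K = 5.
The 7 still-open variables together cover exactly {1, 2, 3, 4, 6, 7, 8} — 7 values for 7 variables — and 6 appears only in H's list, so H = 6.
The 6 still-open variables draw from only 6 values {1, 2, 3, 4, 7, 8}, so each is used; only G can be 7, hence G = 7.
The 5 still-open variables draw from only 5 values {1, 2, 3, 4, 8}, so each is used; only E can be 3, hence E = 3.

E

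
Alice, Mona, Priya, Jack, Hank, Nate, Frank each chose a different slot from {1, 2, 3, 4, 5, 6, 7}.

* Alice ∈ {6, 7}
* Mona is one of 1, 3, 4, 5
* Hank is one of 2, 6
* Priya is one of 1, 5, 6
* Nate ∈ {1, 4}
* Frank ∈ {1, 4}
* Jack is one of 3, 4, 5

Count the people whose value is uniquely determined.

3

Among the 7 variables, 2 fits only Hank (and all 7 values in {1, 2, 3, 4, 5, 6, 7} must be used), so Hank = 2.
Among the 6 still-open variables, 7 fits only Alice (and all 6 values in {1, 3, 4, 5, 6, 7} must be used), so Alice = 7.
The 5 still-open variables draw from only 5 values {1, 3, 4, 5, 6}, so each is used; only Priya can be 6, hence Priya = 6.
The 2 variables Nate and Frank are confined to {1, 4}, which locks those values in; drop them from Mona, Jack.
Determined: Alice=7, Priya=6, Hank=2. The other people each still have more than one consistent value. That makes 3.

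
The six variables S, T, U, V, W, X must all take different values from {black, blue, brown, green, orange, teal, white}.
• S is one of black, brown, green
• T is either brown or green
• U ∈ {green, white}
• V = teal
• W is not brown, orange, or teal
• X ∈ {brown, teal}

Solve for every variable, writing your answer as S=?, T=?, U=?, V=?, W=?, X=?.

S=black, T=green, U=white, V=teal, W=blue, X=brown

V has just one choice, so V = teal. Eliminate teal elsewhere: X.
X's domain is down to {brown}, so X = brown. Eliminate brown elsewhere: S, T.
T has just one choice, so T = green. Remove green from S, U, W.
U's domain is down to {white}, so U = white. Strike white from W.
S has just one choice, so S = black. Strike black from W.
W has just one choice, so W = blue.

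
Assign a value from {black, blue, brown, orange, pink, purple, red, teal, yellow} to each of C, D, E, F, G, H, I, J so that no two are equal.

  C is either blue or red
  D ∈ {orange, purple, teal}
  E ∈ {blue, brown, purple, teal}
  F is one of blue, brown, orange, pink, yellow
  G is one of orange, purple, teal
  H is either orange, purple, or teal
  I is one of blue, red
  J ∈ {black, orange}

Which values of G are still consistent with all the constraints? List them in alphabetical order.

C and I share exactly the 2 values {blue, red}; by pigeonhole those values go to them, so strike blue, red from E, F.
The 3 variables D, G, H are confined to {orange, purple, teal}, which locks those values in; drop them from E, F, J.
E must be brown (only option left). Eliminate brown elsewhere: F.
J has just one choice, so J = black.
No further eliminations apply; G can still be any of orange, purple, teal.

orange, purple, teal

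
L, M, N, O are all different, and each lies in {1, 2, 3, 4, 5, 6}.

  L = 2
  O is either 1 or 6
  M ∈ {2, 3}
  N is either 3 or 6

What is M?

3

L's domain is down to {2}, so L = 2. So M can't be 2.
So M = 3.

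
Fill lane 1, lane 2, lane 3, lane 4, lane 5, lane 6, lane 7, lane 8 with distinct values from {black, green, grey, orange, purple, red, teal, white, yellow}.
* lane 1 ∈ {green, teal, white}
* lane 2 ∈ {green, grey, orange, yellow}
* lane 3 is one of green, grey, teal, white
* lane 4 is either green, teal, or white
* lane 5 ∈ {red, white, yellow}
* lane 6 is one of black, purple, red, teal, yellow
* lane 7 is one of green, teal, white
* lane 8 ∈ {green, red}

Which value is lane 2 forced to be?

lane 1, lane 4, lane 7 share exactly the 3 values {green, teal, white}; by pigeonhole those values go to them, so strike green, teal, white from lane 2, lane 3, lane 5, lane 6, lane 8.
lane 3's domain is down to {grey}, so lane 3 = grey. So lane 2 can't be grey.
lane 8's domain is down to {red}, so lane 8 = red. So lane 5, lane 6 can't be red.
lane 5 must be yellow (only option left). Eliminate yellow elsewhere: lane 2, lane 6.
So lane 2 = orange.

orange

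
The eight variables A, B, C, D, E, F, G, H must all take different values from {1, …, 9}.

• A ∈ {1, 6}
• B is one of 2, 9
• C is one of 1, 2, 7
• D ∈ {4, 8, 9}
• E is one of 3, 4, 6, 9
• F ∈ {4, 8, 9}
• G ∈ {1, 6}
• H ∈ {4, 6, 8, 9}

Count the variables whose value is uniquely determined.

The 8 variables together cover exactly {1, 2, 3, 4, 6, 7, 8, 9} — 8 values for 8 variables — and 3 appears only in E's list, so E = 3.
The 7 still-open variables together cover exactly {1, 2, 4, 6, 7, 8, 9} — 7 values for 7 variables — and 7 appears only in C's list, so C = 7.
The 6 still-open variables together cover exactly {1, 2, 4, 6, 8, 9} — 6 values for 6 variables — and 2 appears only in B's list, so B = 2.
A and G share exactly the 2 values {1, 6}; by pigeonhole those values go to them, so strike 1, 6 from H.
Determined: B=2, C=7, E=3. The other variables each still have more than one consistent value. That makes 3.

3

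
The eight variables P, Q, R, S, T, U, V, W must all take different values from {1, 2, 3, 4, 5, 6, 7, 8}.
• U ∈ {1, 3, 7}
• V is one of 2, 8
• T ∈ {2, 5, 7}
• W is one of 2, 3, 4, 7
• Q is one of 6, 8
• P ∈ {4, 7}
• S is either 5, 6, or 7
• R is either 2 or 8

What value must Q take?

6

The 8 variables draw from only 8 values {1, 2, 3, 4, 5, 6, 7, 8}, so each is used; only U can be 1, hence U = 1.
The 7 still-open variables draw from only 7 values {2, 3, 4, 5, 6, 7, 8}, so each is used; only W can be 3, hence W = 3.
The 6 still-open variables draw from only 6 values {2, 4, 5, 6, 7, 8}, so each is used; only P can be 4, hence P = 4.
R and V between them cover only {2, 8} — a naked pair. Remove those values from Q, T.
So Q = 6.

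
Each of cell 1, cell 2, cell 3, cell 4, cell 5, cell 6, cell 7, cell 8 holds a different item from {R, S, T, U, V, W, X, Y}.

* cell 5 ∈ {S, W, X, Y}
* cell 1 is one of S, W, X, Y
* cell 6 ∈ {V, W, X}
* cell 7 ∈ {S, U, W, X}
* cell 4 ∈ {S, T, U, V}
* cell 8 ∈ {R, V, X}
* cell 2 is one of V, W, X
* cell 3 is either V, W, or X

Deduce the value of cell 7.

Among the 8 variables, R fits only cell 8 (and all 8 values in {R, S, T, U, V, W, X, Y} must be used), so cell 8 = R.
The 7 still-open variables together cover exactly {S, T, U, V, W, X, Y} — 7 values for 7 variables — and T appears only in cell 4's list, so cell 4 = T.
Among the 6 still-open variables, U fits only cell 7 (and all 6 values in {S, U, V, W, X, Y} must be used), so cell 7 = U.

U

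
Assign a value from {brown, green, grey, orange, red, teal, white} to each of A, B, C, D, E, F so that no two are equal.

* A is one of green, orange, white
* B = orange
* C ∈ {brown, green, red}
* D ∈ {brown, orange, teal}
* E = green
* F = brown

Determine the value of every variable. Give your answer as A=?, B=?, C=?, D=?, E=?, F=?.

A=white, B=orange, C=red, D=teal, E=green, F=brown

B has just one choice, so B = orange. Remove orange from A, D.
That leaves E = green. Remove green from A, C.
F must be brown (only option left). Remove brown from C, D.
A's domain is down to {white}, so A = white.
C must be red (only option left).
That leaves D = teal.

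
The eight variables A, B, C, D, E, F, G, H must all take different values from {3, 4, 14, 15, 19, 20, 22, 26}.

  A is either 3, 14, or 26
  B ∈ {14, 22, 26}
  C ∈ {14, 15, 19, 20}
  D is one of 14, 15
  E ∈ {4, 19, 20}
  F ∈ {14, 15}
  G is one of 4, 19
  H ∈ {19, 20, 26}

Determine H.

26

The 8 variables together cover exactly {3, 4, 14, 15, 19, 20, 22, 26} — 8 values for 8 variables — and 3 appears only in A's list, so A = 3.
The 7 still-open variables draw from only 7 values {4, 14, 15, 19, 20, 22, 26}, so each is used; only B can be 22, hence B = 22.
The 6 still-open variables draw from only 6 values {4, 14, 15, 19, 20, 26}, so each is used; only H can be 26, hence H = 26.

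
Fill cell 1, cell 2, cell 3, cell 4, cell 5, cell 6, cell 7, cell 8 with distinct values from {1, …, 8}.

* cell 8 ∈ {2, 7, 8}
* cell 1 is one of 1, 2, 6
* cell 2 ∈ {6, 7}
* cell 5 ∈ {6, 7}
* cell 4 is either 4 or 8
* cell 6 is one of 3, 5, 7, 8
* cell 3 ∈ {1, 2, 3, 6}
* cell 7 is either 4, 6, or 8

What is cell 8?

2

The 8 variables together cover exactly {1, 2, 3, 4, 5, 6, 7, 8} — 8 values for 8 variables — and 5 appears only in cell 6's list, so cell 6 = 5.
The 7 still-open variables together cover exactly {1, 2, 3, 4, 6, 7, 8} — 7 values for 7 variables — and 3 appears only in cell 3's list, so cell 3 = 3.
The 6 still-open variables draw from only 6 values {1, 2, 4, 6, 7, 8}, so each is used; only cell 1 can be 1, hence cell 1 = 1.
The 5 still-open variables draw from only 5 values {2, 4, 6, 7, 8}, so each is used; only cell 8 can be 2, hence cell 8 = 2.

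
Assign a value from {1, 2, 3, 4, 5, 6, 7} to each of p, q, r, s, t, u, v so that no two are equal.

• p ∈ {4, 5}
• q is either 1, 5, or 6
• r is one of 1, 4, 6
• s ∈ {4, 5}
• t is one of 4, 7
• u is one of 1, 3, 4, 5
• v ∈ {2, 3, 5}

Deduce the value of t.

7

The 7 variables together cover exactly {1, 2, 3, 4, 5, 6, 7} — 7 values for 7 variables — and 2 appears only in v's list, so v = 2.
The 6 still-open variables together cover exactly {1, 3, 4, 5, 6, 7} — 6 values for 6 variables — and 3 appears only in u's list, so u = 3.
The 5 still-open variables together cover exactly {1, 4, 5, 6, 7} — 5 values for 5 variables — and 7 appears only in t's list, so t = 7.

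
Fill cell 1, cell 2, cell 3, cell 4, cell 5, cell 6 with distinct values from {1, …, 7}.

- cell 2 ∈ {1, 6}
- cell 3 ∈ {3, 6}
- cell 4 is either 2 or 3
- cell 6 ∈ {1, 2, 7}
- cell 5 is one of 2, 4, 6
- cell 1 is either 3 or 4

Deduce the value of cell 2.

1

Among the 6 variables, 7 fits only cell 6 (and all 6 values in {1, 2, 3, 4, 6, 7} must be used), so cell 6 = 7.
The 5 still-open variables draw from only 5 values {1, 2, 3, 4, 6}, so each is used; only cell 2 can be 1, hence cell 2 = 1.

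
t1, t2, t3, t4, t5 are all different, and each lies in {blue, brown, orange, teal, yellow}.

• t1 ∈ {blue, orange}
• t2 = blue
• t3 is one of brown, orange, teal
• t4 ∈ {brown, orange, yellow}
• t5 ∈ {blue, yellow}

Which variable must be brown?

t4

t2 must be blue (only option left). Remove blue from t1, t5.
That leaves t5 = yellow. So t4 can't be yellow.
t1's domain is down to {orange}, so t1 = orange. So t3, t4 can't be orange.
So brown goes to t4.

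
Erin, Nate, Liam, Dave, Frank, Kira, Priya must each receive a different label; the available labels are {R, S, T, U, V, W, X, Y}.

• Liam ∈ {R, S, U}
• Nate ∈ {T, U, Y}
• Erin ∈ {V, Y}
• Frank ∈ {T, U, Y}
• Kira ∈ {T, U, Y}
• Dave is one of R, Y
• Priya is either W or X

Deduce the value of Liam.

Nate, Frank, Kira between them cover only {T, U, Y} — a naked triple. Remove those values from Erin, Liam, Dave.
That leaves Erin = V.
Dave's domain is down to {R}, so Dave = R. Remove R from Liam.
So Liam = S.

S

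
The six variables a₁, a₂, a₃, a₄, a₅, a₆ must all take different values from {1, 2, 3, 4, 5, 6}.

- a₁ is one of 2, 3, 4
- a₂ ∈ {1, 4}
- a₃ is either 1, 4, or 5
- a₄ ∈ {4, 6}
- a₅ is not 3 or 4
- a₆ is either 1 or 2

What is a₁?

3

Among the 6 variables, 3 fits only a₁ (and all 6 values in {1, 2, 3, 4, 5, 6} must be used), so a₁ = 3.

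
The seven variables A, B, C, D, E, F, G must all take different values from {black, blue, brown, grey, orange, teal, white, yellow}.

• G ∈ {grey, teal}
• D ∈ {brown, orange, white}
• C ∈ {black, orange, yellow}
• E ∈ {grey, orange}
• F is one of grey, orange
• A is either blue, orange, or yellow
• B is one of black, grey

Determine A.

E and F between them cover only {grey, orange} — a naked pair. Remove those values from A, B, C, D, G.
B has just one choice, so B = black. Eliminate black elsewhere: C.
C's domain is down to {yellow}, so C = yellow. Eliminate yellow elsewhere: A.
So A = blue.

blue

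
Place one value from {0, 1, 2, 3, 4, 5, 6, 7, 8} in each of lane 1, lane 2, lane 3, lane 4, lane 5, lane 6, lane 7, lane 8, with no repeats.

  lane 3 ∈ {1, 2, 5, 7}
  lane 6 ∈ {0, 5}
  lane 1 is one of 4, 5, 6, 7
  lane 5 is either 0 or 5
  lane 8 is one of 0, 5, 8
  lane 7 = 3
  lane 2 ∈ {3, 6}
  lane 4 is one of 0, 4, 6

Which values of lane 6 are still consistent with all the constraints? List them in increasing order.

lane 7 has just one choice, so lane 7 = 3. Strike 3 from lane 2.
lane 2's domain is down to {6}, so lane 2 = 6. Remove 6 from lane 1, lane 4.
The 2 variables lane 5 and lane 6 are confined to {0, 5}, which locks those values in; drop them from lane 1, lane 3, lane 4, lane 8.
lane 4's domain is down to {4}, so lane 4 = 4. So lane 1 can't be 4.
lane 8 has just one choice, so lane 8 = 8.
That leaves lane 1 = 7. So lane 3 can't be 7.
No further eliminations apply; lane 6 can still be any of 0, 5.

0, 5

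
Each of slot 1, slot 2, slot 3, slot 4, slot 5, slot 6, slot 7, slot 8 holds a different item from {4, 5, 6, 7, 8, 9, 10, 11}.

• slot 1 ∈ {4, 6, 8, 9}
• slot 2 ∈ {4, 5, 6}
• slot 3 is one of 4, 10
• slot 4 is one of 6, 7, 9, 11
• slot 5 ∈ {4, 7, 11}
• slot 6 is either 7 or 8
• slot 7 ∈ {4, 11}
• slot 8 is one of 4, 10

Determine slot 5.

The 8 variables draw from only 8 values {4, 5, 6, 7, 8, 9, 10, 11}, so each is used; only slot 2 can be 5, hence slot 2 = 5.
slot 3 and slot 8 between them cover only {4, 10} — a naked pair. Remove those values from slot 1, slot 5, slot 7.
slot 7 must be 11 (only option left). Remove 11 from slot 4, slot 5.
So slot 5 = 7.

7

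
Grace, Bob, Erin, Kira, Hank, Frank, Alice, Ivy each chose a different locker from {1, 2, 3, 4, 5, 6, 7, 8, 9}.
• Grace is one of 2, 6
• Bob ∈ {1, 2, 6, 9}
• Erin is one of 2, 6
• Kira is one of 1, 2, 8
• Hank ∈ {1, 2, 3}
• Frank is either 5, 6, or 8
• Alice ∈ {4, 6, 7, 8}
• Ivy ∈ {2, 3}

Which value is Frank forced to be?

The 2 variables Grace and Erin are confined to {2, 6}, which locks those values in; drop them from Bob, Kira, Hank, Frank, Alice, Ivy.
Ivy has just one choice, so Ivy = 3. Strike 3 from Hank.
Hank must be 1 (only option left). Remove 1 from Bob, Kira.
That leaves Bob = 9.
Kira's domain is down to {8}, so Kira = 8. Strike 8 from Frank, Alice.
So Frank = 5.

5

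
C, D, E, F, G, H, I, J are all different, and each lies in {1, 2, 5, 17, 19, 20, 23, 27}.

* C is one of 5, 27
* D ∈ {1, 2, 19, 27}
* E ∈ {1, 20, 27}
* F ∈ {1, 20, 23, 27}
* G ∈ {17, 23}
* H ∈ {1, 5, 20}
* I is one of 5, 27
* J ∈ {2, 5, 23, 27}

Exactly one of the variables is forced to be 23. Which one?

F

The 8 variables draw from only 8 values {1, 2, 5, 17, 19, 20, 23, 27}, so each is used; only G can be 17, hence G = 17.
The 7 still-open variables together cover exactly {1, 2, 5, 19, 20, 23, 27} — 7 values for 7 variables — and 19 appears only in D's list, so D = 19.
Among the 6 still-open variables, 2 fits only J (and all 6 values in {1, 2, 5, 20, 23, 27} must be used), so J = 2.
Among the 5 still-open variables, 23 fits only F (and all 5 values in {1, 5, 20, 23, 27} must be used), so F = 23.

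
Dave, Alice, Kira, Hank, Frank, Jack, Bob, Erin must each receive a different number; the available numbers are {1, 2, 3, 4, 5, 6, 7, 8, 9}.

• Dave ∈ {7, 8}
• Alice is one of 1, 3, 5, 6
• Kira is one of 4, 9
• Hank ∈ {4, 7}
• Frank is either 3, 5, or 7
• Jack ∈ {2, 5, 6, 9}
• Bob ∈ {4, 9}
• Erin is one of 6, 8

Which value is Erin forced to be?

Kira and Bob between them cover only {4, 9} — a naked pair. Remove those values from Hank, Jack.
That leaves Hank = 7. Strike 7 from Dave, Frank.
That leaves Dave = 8. So Erin can't be 8.
So Erin = 6.

6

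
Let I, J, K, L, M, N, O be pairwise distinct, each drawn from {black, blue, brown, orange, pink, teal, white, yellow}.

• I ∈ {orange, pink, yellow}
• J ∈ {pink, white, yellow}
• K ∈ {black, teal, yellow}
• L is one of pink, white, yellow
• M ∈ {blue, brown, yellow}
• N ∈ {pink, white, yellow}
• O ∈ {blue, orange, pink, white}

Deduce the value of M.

J, L, N between them cover only {pink, white, yellow} — a naked triple. Remove those values from I, K, M, O.
I's domain is down to {orange}, so I = orange. Eliminate orange elsewhere: O.
O has just one choice, so O = blue. Strike blue from M.
So M = brown.

brown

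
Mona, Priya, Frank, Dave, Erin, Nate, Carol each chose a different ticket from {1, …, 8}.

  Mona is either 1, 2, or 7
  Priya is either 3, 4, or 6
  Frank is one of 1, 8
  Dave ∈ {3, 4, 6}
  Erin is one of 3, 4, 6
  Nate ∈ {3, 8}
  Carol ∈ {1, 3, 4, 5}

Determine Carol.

5

The 3 variables Priya, Dave, Erin are confined to {3, 4, 6}, which locks those values in; drop them from Nate, Carol.
Nate must be 8 (only option left). So Frank can't be 8.
That leaves Frank = 1. Remove 1 from Mona, Carol.
So Carol = 5.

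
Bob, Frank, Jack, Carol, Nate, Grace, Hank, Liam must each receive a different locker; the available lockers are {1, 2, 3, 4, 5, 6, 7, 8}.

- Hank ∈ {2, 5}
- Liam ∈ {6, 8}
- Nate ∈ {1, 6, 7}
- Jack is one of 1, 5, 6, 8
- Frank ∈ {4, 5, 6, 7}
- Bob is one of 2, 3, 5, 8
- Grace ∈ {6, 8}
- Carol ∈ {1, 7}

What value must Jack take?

The 8 variables draw from only 8 values {1, 2, 3, 4, 5, 6, 7, 8}, so each is used; only Bob can be 3, hence Bob = 3.
Among the 7 still-open variables, 2 fits only Hank (and all 7 values in {1, 2, 4, 5, 6, 7, 8} must be used), so Hank = 2.
The 6 still-open variables together cover exactly {1, 4, 5, 6, 7, 8} — 6 values for 6 variables — and 4 appears only in Frank's list, so Frank = 4.
Among the 5 still-open variables, 5 fits only Jack (and all 5 values in {1, 5, 6, 7, 8} must be used), so Jack = 5.

5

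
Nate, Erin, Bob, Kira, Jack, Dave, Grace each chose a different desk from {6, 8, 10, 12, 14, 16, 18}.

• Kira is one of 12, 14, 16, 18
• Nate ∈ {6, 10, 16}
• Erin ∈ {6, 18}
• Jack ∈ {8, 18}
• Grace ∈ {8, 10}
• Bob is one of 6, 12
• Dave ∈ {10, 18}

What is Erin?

6

Among the 7 variables, 14 fits only Kira (and all 7 values in {6, 8, 10, 12, 14, 16, 18} must be used), so Kira = 14.
The 6 still-open variables together cover exactly {6, 8, 10, 12, 16, 18} — 6 values for 6 variables — and 12 appears only in Bob's list, so Bob = 12.
The 5 still-open variables together cover exactly {6, 8, 10, 16, 18} — 5 values for 5 variables — and 16 appears only in Nate's list, so Nate = 16.
The 4 still-open variables together cover exactly {6, 8, 10, 18} — 4 values for 4 variables — and 6 appears only in Erin's list, so Erin = 6.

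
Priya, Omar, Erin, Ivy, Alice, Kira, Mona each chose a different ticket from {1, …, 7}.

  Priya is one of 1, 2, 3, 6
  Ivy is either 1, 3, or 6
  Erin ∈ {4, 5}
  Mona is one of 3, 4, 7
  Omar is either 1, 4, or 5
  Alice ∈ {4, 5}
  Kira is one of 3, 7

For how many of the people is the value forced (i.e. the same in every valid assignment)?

The 7 variables draw from only 7 values {1, 2, 3, 4, 5, 6, 7}, so each is used; only Priya can be 2, hence Priya = 2.
The 6 still-open variables draw from only 6 values {1, 3, 4, 5, 6, 7}, so each is used; only Ivy can be 6, hence Ivy = 6.
Among the 5 still-open variables, 1 fits only Omar (and all 5 values in {1, 3, 4, 5, 7} must be used), so Omar = 1.
Erin and Alice share exactly the 2 values {4, 5}; by pigeonhole those values go to them, so strike 4, 5 from Mona.
Determined: Priya=2, Omar=1, Ivy=6. The other people each still have more than one consistent value. That makes 3.

3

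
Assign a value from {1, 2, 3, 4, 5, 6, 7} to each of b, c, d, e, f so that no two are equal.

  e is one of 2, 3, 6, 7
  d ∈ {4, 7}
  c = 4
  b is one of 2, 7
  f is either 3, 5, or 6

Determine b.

2

c has just one choice, so c = 4. Strike 4 from d.
d must be 7 (only option left). Strike 7 from b, e.
So b = 2.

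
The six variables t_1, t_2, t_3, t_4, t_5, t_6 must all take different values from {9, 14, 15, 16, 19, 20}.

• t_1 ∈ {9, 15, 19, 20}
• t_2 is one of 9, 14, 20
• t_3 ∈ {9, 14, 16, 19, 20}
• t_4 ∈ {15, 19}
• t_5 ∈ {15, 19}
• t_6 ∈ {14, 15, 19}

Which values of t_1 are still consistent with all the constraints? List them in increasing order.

9, 20

The 6 variables draw from only 6 values {9, 14, 15, 16, 19, 20}, so each is used; only t_3 can be 16, hence t_3 = 16.
t_4 and t_5 share exactly the 2 values {15, 19}; by pigeonhole those values go to them, so strike 15, 19 from t_1, t_6.
t_6's domain is down to {14}, so t_6 = 14. Remove 14 from t_2.
No further eliminations apply; t_1 can still be any of 9, 20.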